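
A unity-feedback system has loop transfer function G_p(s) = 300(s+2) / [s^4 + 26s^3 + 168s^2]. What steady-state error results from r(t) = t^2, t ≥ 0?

0.56

The denominator has no term below 168s^2 — 2 poles at s=0, type 2.
K_a = lim_{s→0} s^2·G_p(s) = 300·2 / 168 = 25/7.
r(t) = t^2 gives R(s) = 2/s^3.
e_ss = 2/K_a = 2/(25/7) = 0.56.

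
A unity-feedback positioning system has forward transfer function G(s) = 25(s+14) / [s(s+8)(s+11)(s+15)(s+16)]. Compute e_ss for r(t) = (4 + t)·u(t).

2112/35

G(s) has one factor of s in the denominator, so the system is type 1. Treating each term separately:
  • 4: tracked with zero error.
  • t: e_ss = 1/K_v with K_v=35/2112 → 2112/35.
Total e_ss = 2112/35.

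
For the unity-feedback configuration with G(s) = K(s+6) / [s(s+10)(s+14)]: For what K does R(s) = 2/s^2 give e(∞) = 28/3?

5

One free integrator in G(s): this is a type 1 system.
K_v = lim_{s→0} s·G(s) = K·6 / (10·14) = (3/70)·K.
e_ss = 2/K_v = 28/3 ⇒ K_v = 3/14 ⇒ K = (3/14)/(3/70) = 5.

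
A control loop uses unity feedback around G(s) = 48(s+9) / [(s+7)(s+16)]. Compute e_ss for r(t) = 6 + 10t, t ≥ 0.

No free integrators in G(s): this is a type 0 system. By superposition:
  • 6: e_ss = 6/(1+K_p) with K_p=27/7 → 21/17.
  • 10t: a type-0 system cannot track it, e_ss → ∞.
The unbounded component dominates.

infinity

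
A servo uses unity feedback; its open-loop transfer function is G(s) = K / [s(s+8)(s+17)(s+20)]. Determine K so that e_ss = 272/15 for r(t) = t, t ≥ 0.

G(s) has one factor of s in the denominator, so the system is type 1.
K_v = lim_{s→0} s·G(s) = K / (8·17·20) = (1/2720)·K.
e_ss = 1/K_v = 272/15 ⇒ K_v = 15/272 ⇒ K = (15/272)/(1/2720) = 150.

150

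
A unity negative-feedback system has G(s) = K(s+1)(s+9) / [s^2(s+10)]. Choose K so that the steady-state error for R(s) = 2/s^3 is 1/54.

Two free integrators in G(s): this is a type 2 system.
K_a = lim_{s→0} s^2·G(s) = K·1·9 / (10) = 0.9·K.
e_ss = 2/K_a = 1/54 ⇒ K_a = 108 ⇒ K = 108/0.9 = 120.

120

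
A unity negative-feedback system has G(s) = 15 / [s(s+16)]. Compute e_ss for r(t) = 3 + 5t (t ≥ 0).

16/3

G(s) has one factor of s in the denominator, so the system is type 1. By superposition:
  • 3: tracked with zero error.
  • 5t: e_ss = 5/K_v with K_v=0.9375 → 16/3.
Total e_ss = 16/3.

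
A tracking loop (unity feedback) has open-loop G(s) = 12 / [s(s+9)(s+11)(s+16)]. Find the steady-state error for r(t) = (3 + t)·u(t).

132

One free integrator in G(s): this is a type 1 system. By superposition:
  • 3: tracked with zero error.
  • t: e_ss = 1/K_v with K_v=1/132 → 132.
Total e_ss = 132.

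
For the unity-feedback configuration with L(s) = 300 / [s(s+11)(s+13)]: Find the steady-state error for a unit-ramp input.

The open loop has one pole at the origin → type 1 system.
K_v = lim_{s→0} s·L(s) = 300 / (11·13) = 300/143.
e_ss = 1/K_v = 1/(300/143) = 143/300.

143/300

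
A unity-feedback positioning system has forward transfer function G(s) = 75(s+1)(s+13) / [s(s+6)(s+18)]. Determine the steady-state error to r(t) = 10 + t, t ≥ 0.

36/325

One free integrator in G(s): this is a type 1 system. Taking each input component in turn:
  • 10: tracked with zero error.
  • t: e_ss = 1/K_v with K_v=325/36 → 36/325.
Total e_ss = 36/325.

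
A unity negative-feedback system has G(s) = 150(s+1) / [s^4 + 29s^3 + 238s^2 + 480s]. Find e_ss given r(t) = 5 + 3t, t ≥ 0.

Factoring s from the denominator leaves a polynomial with constant term 480, so the system is type 1. Treating each term separately:
  • 5: tracked with zero error.
  • 3t: e_ss = 3/K_v with K_v=0.3125 → 9.6.
Total e_ss = 9.6.

9.6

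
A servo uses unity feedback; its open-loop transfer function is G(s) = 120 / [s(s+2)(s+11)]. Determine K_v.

60/11

G(s) has one factor of s in the denominator, so the system is type 1.
K_v = lim_{s→0} s·G(s) = 120 / (2·11) = 60/11.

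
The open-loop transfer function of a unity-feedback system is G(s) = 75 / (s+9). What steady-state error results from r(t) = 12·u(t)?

9/7

No free integrators in G(s): this is a type 0 system.
K_p = lim_{s→0} G(s) = 75 / (9) = 25/3.
e_ss = 12/(1 + K_p) = 12/(28/3) = 9/7.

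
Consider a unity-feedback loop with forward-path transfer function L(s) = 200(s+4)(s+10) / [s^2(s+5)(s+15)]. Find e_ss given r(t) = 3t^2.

9/160

Two free integrators in L(s): this is a type 2 system.
K_a = lim_{s→0} s^2·L(s) = 200·4·10 / (5·15) = 320/3.
r(t) = 3t^2 gives R(s) = 6/s^3.
e_ss = 6/K_a = 6/(320/3) = 9/160.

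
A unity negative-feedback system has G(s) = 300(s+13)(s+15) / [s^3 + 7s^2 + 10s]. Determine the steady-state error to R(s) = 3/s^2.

1/1950

The denominator has no term below 10s — 1 pole at s=0, type 1.
K_v = lim_{s→0} s·G(s) = 300·13·15 / 10 = 5850.
e_ss = 3/K_v = 3/5850 = 1/1950.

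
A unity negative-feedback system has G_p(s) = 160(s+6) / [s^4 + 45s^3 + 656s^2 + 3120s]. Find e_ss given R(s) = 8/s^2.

The denominator has no term below 3120s — 1 pole at s=0, type 1.
K_v = lim_{s→0} s·G_p(s) = 160·6 / 3120 = 4/13.
e_ss = 8/K_v = 8/(4/13) = 26.

26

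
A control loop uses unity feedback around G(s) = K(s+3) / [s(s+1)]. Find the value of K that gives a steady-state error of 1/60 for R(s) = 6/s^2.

120

The open loop has one pole at the origin → type 1 system.
K_v = lim_{s→0} s·G(s) = K·3 / (1) = 3·K.
e_ss = 6/K_v = 1/60 ⇒ K_v = 360 ⇒ K = 360/3 = 120.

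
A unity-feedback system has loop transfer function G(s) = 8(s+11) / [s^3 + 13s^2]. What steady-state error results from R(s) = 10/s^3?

Factoring s^2 from the denominator leaves a polynomial with constant term 13, so the system is type 2.
K_a = lim_{s→0} s^2·G(s) = 8·11 / 13 = 88/13.
r(t) = 5t^2 gives R(s) = 10/s^3.
e_ss = 10/K_a = 10/(88/13) = 65/44.

65/44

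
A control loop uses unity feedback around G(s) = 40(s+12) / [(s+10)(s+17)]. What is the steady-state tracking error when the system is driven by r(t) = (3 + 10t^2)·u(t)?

infinity

No free integrators in G(s): this is a type 0 system. Taking each input component in turn:
  • 3: e_ss = 3/(1+K_p) with K_p=48/17 → 51/65.
  • 10t^2: a type-0 system cannot track it, e_ss → ∞.
The unbounded component dominates.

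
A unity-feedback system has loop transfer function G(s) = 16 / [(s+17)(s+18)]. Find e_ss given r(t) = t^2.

infinity

No free integrators in G(s): this is a type 0 system.
K_a = lim_{s→0} s^2·G(s) = 0; the steady-state error to this parabolic input grows without bound.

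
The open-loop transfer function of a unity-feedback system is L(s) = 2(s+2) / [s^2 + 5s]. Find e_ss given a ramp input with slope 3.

3.75

Lowest-order denominator term is 5s, so the open loop has 1 pole at the origin → type 1 system.
K_v = lim_{s→0} s·L(s) = 2·2 / 5 = 0.8.
e_ss = 3/K_v = 3/0.8 = 3.75.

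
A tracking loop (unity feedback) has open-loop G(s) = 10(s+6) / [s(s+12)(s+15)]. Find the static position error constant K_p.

K_p = lim_{s→0} G(s); with 1 pole at the origin the limit diverges, so K_p = ∞.

infinity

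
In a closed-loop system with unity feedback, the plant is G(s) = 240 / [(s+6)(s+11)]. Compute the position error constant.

40/11

The open loop has no poles at the origin → type 0 system.
K_p = lim_{s→0} G(s) = 240 / (6·11) = 40/11.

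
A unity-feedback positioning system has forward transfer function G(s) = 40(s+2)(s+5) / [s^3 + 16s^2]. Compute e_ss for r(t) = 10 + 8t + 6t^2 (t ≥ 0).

The denominator has no term below 16s^2 — 2 poles at s=0, type 2. Treating each term separately:
  • 10: tracked with zero error.
  • 8t: tracked with zero error.
  • 6t^2: e_ss = 12/K_a with K_a=25 → 0.48.
Total e_ss = 0.48.

0.48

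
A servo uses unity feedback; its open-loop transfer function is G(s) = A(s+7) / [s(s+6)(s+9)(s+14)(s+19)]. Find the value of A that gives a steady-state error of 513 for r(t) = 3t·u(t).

One free integrator in G(s): this is a type 1 system.
K_v = lim_{s→0} s·G(s) = A·7 / (6·9·14·19) = (1/2052)·A.
e_ss = 3/K_v = 513 ⇒ K_v = 1/171 ⇒ A = (1/171)/(1/2052) = 12.

12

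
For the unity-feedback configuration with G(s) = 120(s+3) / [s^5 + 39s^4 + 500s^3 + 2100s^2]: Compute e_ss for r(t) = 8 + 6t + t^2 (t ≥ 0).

35/3

Factoring s^2 from the denominator leaves a polynomial with constant term 2100, so the system is type 2. Treating each term separately:
  • 8: tracked with zero error.
  • 6t: tracked with zero error.
  • t^2: e_ss = 2/K_a with K_a=6/35 → 35/3.
Total e_ss = 35/3.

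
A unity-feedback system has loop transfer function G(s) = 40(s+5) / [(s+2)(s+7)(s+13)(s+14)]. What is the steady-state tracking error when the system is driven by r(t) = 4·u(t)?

The open loop has no poles at the origin → type 0 system.
K_p = lim_{s→0} G(s) = 40·5 / (2·7·13·14) = 50/637.
e_ss = 4/(1 + K_p) = 4/(687/637) = 2548/687.

2548/687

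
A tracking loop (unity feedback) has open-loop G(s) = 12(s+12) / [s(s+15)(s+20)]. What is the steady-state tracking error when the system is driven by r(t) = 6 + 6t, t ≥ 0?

12.5

System type = 1 (one pole at s=0). By superposition:
  • 6: tracked with zero error.
  • 6t: e_ss = 6/K_v with K_v=0.48 → 12.5.
Total e_ss = 12.5.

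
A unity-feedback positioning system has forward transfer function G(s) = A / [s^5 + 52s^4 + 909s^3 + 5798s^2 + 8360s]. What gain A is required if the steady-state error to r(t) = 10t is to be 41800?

2

The denominator has no term below 8360s — 1 pole at s=0, type 1.
K_v = lim_{s→0} s·G(s) = A / 8360 = (1/8360)·A.
e_ss = 10/K_v = 41800 ⇒ K_v = 1/4180 ⇒ A = (1/4180)/(1/8360) = 2.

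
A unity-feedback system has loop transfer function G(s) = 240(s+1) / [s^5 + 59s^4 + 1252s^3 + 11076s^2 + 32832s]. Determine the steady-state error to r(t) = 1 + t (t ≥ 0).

136.8

The denominator has no term below 32832s — 1 pole at s=0, type 1. By superposition:
  • 1: tracked with zero error.
  • t: e_ss = 1/K_v with K_v=5/684 → 136.8.
Total e_ss = 136.8.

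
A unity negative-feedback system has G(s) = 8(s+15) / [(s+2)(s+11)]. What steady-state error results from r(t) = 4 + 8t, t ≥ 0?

infinity

G(s) has no factors of s in the denominator, so the system is type 0. Taking each input component in turn:
  • 4: e_ss = 4/(1+K_p) with K_p=60/11 → 44/71.
  • 8t: a type-0 system cannot track it, e_ss → ∞.
The unbounded component dominates.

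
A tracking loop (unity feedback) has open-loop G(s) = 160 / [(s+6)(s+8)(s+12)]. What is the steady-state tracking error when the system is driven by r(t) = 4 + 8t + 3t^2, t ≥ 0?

No free integrators in G(s): this is a type 0 system. Treating each term separately:
  • 4: e_ss = 4/(1+K_p) with K_p=5/18 → 72/23.
  • 8t: a type-0 system cannot track it, e_ss → ∞.
  • 3t^2: a type-0 system cannot track it, e_ss → ∞.
The unbounded component dominates.

infinity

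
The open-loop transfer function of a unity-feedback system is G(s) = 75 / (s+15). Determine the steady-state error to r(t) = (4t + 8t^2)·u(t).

System type = 0 (no poles at s=0). Taking each input component in turn:
  • 4t: a type-0 system cannot track it, e_ss → ∞.
  • 8t^2: a type-0 system cannot track it, e_ss → ∞.
The unbounded component dominates.

infinity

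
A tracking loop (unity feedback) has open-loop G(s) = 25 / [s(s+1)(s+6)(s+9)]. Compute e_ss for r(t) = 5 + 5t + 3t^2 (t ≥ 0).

G(s) has one factor of s in the denominator, so the system is type 1. Treating each term separately:
  • 5: tracked with zero error.
  • 5t: e_ss = 5/K_v with K_v=25/54 → 10.8.
  • 3t^2: a type-1 system cannot track it, e_ss → ∞.
The unbounded component dominates.

infinity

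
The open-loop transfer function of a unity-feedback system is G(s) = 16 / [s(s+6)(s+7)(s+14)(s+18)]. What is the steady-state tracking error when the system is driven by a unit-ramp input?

661.5

One free integrator in G(s): this is a type 1 system.
K_v = lim_{s→0} s·G(s) = 16 / (6·7·14·18) = 2/1323.
e_ss = 1/K_v = 1/(2/1323) = 661.5.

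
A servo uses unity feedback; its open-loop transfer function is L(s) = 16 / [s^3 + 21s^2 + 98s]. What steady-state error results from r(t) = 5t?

Lowest-order denominator term is 98s, so the open loop has 1 pole at the origin → type 1 system.
K_v = lim_{s→0} s·L(s) = 16 / 98 = 8/49.
e_ss = 5/K_v = 5/(8/49) = 30.625.

30.625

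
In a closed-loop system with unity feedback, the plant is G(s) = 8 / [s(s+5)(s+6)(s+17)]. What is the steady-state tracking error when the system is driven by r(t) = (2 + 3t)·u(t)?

System type = 1 (one pole at s=0). By superposition:
  • 2: tracked with zero error.
  • 3t: e_ss = 3/K_v with K_v=4/255 → 191.25.
Total e_ss = 191.25.

191.25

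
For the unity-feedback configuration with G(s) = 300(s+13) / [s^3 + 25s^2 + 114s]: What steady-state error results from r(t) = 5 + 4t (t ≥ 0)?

38/325

The denominator has no term below 114s — 1 pole at s=0, type 1. By superposition:
  • 5: tracked with zero error.
  • 4t: e_ss = 4/K_v with K_v=650/19 → 38/325.
Total e_ss = 38/325.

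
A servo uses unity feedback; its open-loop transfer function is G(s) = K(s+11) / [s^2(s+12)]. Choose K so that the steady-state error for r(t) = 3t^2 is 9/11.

8

G(s) has two factors of s in the denominator, so the system is type 2.
K_a = lim_{s→0} s^2·G(s) = K·11 / (12) = (11/12)·K.
e_ss = 6/K_a = 9/11 ⇒ K_a = 22/3 ⇒ K = (22/3)/(11/12) = 8.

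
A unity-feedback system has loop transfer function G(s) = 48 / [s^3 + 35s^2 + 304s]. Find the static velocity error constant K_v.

3/19

Factoring s from the denominator leaves a polynomial with constant term 304, so the system is type 1.
K_v = lim_{s→0} s·G(s) = 48 / 304 = 3/19.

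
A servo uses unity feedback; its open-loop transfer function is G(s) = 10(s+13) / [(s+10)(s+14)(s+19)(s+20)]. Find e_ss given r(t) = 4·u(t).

21280/5333

System type = 0 (no poles at s=0).
K_p = lim_{s→0} G(s) = 10·13 / (10·14·19·20) = 13/5320.
e_ss = 4/(1 + K_p) = 4/(5333/5320) = 21280/5333.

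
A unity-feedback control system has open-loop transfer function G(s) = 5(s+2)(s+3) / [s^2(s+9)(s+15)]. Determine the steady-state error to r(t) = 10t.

Two free integrators in G(s): this is a type 2 system.
K_v = ∞ for a type-2 system; e_ss to a ramp is zero.

0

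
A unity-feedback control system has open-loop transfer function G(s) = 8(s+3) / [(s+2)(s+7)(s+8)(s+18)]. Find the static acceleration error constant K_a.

0

System type = 0 (no poles at s=0).
K_a = lim_{s→0} s^2·G(s) = 0 (the extra factor of s kills the finite limit).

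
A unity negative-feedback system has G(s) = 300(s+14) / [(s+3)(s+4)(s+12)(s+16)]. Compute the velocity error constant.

The open loop has no poles at the origin → type 0 system.
K_v = lim_{s→0} s·G(s) = 0 (the extra factor of s kills the finite limit).

0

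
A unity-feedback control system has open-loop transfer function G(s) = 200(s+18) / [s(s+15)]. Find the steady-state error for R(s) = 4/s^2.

1/60

System type = 1 (one pole at s=0).
K_v = lim_{s→0} s·G(s) = 200·18 / (15) = 240.
e_ss = 4/K_v = 4/240 = 1/60.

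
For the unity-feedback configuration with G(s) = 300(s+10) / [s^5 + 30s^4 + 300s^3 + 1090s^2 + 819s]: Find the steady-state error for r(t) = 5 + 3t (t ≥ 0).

0.819

The denominator has no term below 819s — 1 pole at s=0, type 1. Treating each term separately:
  • 5: tracked with zero error.
  • 3t: e_ss = 3/K_v with K_v=1000/273 → 0.819.
Total e_ss = 0.819.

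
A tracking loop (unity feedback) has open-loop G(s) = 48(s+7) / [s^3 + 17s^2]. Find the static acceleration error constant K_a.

336/17

The denominator has no term below 17s^2 — 2 poles at s=0, type 2.
K_a = lim_{s→0} s^2·G(s) = 48·7 / 17 = 336/17.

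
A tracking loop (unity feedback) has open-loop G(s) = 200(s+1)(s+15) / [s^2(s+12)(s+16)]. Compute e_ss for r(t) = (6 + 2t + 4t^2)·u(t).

0.512

G(s) has two factors of s in the denominator, so the system is type 2. By superposition:
  • 6: tracked with zero error.
  • 2t: tracked with zero error.
  • 4t^2: e_ss = 8/K_a with K_a=15.625 → 0.512.
Total e_ss = 0.512.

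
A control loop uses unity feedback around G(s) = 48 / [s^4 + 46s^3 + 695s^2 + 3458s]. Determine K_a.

0

Lowest-order denominator term is 3458s, so the open loop has 1 pole at the origin → type 1 system.
K_a = lim_{s→0} s^2·G(s) = 0 (the extra factor of s kills the finite limit).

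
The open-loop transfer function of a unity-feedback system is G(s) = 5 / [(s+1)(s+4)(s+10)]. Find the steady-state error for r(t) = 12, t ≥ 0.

32/3

System type = 0 (no poles at s=0).
K_p = lim_{s→0} G(s) = 5 / (1·4·10) = 0.125.
e_ss = 12/(1 + K_p) = 12/1.125 = 32/3.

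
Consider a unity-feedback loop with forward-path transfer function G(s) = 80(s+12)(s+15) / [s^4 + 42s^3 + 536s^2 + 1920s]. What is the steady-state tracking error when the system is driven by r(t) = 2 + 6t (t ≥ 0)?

0.8

The denominator has no term below 1920s — 1 pole at s=0, type 1. Taking each input component in turn:
  • 2: tracked with zero error.
  • 6t: e_ss = 6/K_v with K_v=7.5 → 0.8.
Total e_ss = 0.8.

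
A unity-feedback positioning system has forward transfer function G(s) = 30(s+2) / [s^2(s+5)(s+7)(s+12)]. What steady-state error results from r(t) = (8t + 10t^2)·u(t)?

140

System type = 2 (two poles at s=0). By superposition:
  • 8t: tracked with zero error.
  • 10t^2: e_ss = 20/K_a with K_a=1/7 → 140.
Total e_ss = 140.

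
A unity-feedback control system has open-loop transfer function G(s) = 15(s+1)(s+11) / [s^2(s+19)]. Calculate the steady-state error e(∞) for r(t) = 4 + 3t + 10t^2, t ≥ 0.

Two free integrators in G(s): this is a type 2 system. Taking each input component in turn:
  • 4: tracked with zero error.
  • 3t: tracked with zero error.
  • 10t^2: e_ss = 20/K_a with K_a=165/19 → 76/33.
Total e_ss = 76/33.

76/33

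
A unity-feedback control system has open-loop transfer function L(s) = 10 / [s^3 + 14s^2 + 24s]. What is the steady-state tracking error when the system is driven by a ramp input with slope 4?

9.6

Lowest-order denominator term is 24s, so the open loop has 1 pole at the origin → type 1 system.
K_v = lim_{s→0} s·L(s) = 10 / 24 = 5/12.
e_ss = 4/K_v = 4/(5/12) = 9.6.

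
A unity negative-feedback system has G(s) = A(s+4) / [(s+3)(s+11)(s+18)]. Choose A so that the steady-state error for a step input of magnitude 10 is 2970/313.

G(s) has no factors of s in the denominator, so the system is type 0.
K_p = lim_{s→0} G(s) = A·4 / (3·11·18) = (2/297)·A.
e_ss = 10/(1 + K_p) = 2970/313 ⇒ 1 + (2/297)·A = 313/297 ⇒ A = 8.

8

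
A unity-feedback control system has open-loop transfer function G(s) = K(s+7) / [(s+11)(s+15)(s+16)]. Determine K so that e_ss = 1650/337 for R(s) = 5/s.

8

G(s) has no factors of s in the denominator, so the system is type 0.
K_p = lim_{s→0} G(s) = K·7 / (11·15·16) = (7/2640)·K.
e_ss = 5/(1 + K_p) = 1650/337 ⇒ 1 + (7/2640)·K = 337/330 ⇒ K = 8.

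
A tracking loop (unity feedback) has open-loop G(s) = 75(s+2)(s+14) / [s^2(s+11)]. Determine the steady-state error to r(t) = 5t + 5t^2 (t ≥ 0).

11/210

Two free integrators in G(s): this is a type 2 system. By superposition:
  • 5t: tracked with zero error.
  • 5t^2: e_ss = 10/K_a with K_a=2100/11 → 11/210.
Total e_ss = 11/210.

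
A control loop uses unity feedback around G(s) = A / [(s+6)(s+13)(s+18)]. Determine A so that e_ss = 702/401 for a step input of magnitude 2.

200

No free integrators in G(s): this is a type 0 system.
K_p = lim_{s→0} G(s) = A / (6·13·18) = (1/1404)·A.
e_ss = 2/(1 + K_p) = 702/401 ⇒ 1 + (1/1404)·A = 401/351 ⇒ A = 200.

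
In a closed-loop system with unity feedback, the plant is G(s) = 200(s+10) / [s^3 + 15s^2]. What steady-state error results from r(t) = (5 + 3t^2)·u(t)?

Factoring s^2 from the denominator leaves a polynomial with constant term 15, so the system is type 2. Treating each term separately:
  • 5: tracked with zero error.
  • 3t^2: e_ss = 6/K_a with K_a=400/3 → 0.045.
Total e_ss = 0.045.

0.045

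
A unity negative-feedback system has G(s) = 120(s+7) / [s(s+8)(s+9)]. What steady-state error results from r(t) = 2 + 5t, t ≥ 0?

The open loop has one pole at the origin → type 1 system. By superposition:
  • 2: tracked with zero error.
  • 5t: e_ss = 5/K_v with K_v=35/3 → 3/7.
Total e_ss = 3/7.

3/7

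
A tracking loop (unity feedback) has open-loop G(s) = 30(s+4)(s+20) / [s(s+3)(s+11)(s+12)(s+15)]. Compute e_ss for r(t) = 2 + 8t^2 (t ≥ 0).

System type = 1 (one pole at s=0). By superposition:
  • 2: tracked with zero error.
  • 8t^2: a type-1 system cannot track it, e_ss → ∞.
The unbounded component dominates.

infinity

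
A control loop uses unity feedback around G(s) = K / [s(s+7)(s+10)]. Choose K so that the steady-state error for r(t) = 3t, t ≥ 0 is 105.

The open loop has one pole at the origin → type 1 system.
K_v = lim_{s→0} s·G(s) = K / (7·10) = (1/70)·K.
e_ss = 3/K_v = 105 ⇒ K_v = 1/35 ⇒ K = (1/35)/(1/70) = 2.

2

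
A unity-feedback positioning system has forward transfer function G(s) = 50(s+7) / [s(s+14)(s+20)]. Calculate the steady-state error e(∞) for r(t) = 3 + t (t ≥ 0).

System type = 1 (one pole at s=0). Taking each input component in turn:
  • 3: tracked with zero error.
  • t: e_ss = 1/K_v with K_v=1.25 → 0.8.
Total e_ss = 0.8.

0.8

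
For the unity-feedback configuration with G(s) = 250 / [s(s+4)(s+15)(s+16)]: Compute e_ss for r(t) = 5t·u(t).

System type = 1 (one pole at s=0).
K_v = lim_{s→0} s·G(s) = 250 / (4·15·16) = 25/96.
e_ss = 5/K_v = 5/(25/96) = 19.2.

19.2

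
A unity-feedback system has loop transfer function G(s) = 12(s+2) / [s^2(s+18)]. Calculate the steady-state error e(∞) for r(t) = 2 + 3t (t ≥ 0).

The open loop has two poles at the origin → type 2 system. Treating each term separately:
  • 2: tracked with zero error.
  • 3t: tracked with zero error.
Total e_ss = 0.

0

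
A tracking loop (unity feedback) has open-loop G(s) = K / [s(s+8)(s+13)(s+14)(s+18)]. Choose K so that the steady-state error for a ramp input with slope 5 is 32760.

4

The open loop has one pole at the origin → type 1 system.
K_v = lim_{s→0} s·G(s) = K / (8·13·14·18) = (1/26208)·K.
e_ss = 5/K_v = 32760 ⇒ K_v = 1/6552 ⇒ K = (1/6552)/(1/26208) = 4.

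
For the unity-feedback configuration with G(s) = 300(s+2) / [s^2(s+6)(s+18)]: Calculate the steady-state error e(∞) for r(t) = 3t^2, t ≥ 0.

1.08

System type = 2 (two poles at s=0).
K_a = lim_{s→0} s^2·G(s) = 300·2 / (6·18) = 50/9.
r(t) = 3t^2 gives R(s) = 6/s^3.
e_ss = 6/K_a = 6/(50/9) = 1.08.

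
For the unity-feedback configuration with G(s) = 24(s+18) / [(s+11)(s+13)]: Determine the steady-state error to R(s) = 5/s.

No free integrators in G(s): this is a type 0 system.
K_p = lim_{s→0} G(s) = 24·18 / (11·13) = 432/143.
e_ss = 5/(1 + K_p) = 5/(575/143) = 143/115.

143/115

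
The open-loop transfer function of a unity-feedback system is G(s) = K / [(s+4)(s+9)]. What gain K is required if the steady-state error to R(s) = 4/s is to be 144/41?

System type = 0 (no poles at s=0).
K_p = lim_{s→0} G(s) = K / (4·9) = (1/36)·K.
e_ss = 4/(1 + K_p) = 144/41 ⇒ 1 + (1/36)·K = 41/36 ⇒ K = 5.

5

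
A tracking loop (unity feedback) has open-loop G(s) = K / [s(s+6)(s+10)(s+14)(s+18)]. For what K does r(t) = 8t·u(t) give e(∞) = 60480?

2

G(s) has one factor of s in the denominator, so the system is type 1.
K_v = lim_{s→0} s·G(s) = K / (6·10·14·18) = (1/15120)·K.
e_ss = 8/K_v = 60480 ⇒ K_v = 1/7560 ⇒ K = (1/7560)/(1/15120) = 2.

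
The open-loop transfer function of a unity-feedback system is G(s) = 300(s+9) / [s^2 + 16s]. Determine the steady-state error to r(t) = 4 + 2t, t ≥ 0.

Lowest-order denominator term is 16s, so the open loop has 1 pole at the origin → type 1 system. Treating each term separately:
  • 4: tracked with zero error.
  • 2t: e_ss = 2/K_v with K_v=168.75 → 8/675.
Total e_ss = 8/675.

8/675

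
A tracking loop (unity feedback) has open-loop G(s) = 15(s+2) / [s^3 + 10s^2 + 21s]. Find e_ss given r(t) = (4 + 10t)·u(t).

Factoring s from the denominator leaves a polynomial with constant term 21, so the system is type 1. By superposition:
  • 4: tracked with zero error.
  • 10t: e_ss = 10/K_v with K_v=10/7 → 7.
Total e_ss = 7.

7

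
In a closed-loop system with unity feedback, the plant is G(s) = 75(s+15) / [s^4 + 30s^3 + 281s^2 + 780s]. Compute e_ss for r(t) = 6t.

The denominator has no term below 780s — 1 pole at s=0, type 1.
K_v = lim_{s→0} s·G(s) = 75·15 / 780 = 75/52.
e_ss = 6/K_v = 6/(75/52) = 4.16.

4.16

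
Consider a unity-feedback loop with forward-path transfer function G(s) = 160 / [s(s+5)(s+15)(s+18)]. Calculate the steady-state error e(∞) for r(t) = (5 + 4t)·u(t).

33.75

The open loop has one pole at the origin → type 1 system. By superposition:
  • 5: tracked with zero error.
  • 4t: e_ss = 4/K_v with K_v=16/135 → 33.75.
Total e_ss = 33.75.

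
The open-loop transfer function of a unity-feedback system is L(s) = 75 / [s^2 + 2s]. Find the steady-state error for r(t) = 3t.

0.08

Factoring s from the denominator leaves a polynomial with constant term 2, so the system is type 1.
K_v = lim_{s→0} s·L(s) = 75 / 2 = 37.5.
e_ss = 3/K_v = 3/37.5 = 0.08.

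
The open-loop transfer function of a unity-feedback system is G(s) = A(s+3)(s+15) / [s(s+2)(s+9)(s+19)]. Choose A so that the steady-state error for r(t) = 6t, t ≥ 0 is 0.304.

150

One free integrator in G(s): this is a type 1 system.
K_v = lim_{s→0} s·G(s) = A·3·15 / (2·9·19) = (5/38)·A.
e_ss = 6/K_v = 0.304 ⇒ K_v = 375/19 ⇒ A = (375/19)/(5/38) = 150.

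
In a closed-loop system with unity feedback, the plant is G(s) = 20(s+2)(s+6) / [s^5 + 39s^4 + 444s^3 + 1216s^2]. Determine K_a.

The denominator has no term below 1216s^2 — 2 poles at s=0, type 2.
K_a = lim_{s→0} s^2·G(s) = 20·2·6 / 1216 = 15/76.

15/76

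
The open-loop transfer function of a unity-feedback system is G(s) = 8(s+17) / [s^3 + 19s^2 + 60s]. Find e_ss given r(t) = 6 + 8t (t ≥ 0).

60/17

The denominator has no term below 60s — 1 pole at s=0, type 1. Treating each term separately:
  • 6: tracked with zero error.
  • 8t: e_ss = 8/K_v with K_v=34/15 → 60/17.
Total e_ss = 60/17.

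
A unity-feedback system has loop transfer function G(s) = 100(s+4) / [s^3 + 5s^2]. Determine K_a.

80

Factoring s^2 from the denominator leaves a polynomial with constant term 5, so the system is type 2.
K_a = lim_{s→0} s^2·G(s) = 100·4 / 5 = 80.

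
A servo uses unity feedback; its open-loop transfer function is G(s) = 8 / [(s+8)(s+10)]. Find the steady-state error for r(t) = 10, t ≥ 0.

No free integrators in G(s): this is a type 0 system.
K_p = lim_{s→0} G(s) = 8 / (8·10) = 0.1.
e_ss = 10/(1 + K_p) = 10/1.1 = 100/11.

100/11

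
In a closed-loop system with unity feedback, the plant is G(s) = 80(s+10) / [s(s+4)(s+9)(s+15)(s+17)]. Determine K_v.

40/459

System type = 1 (one pole at s=0).
K_v = lim_{s→0} s·G(s) = 80·10 / (4·9·15·17) = 40/459.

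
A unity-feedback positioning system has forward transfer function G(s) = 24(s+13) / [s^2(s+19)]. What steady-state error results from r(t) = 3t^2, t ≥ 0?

19/52

G(s) has two factors of s in the denominator, so the system is type 2.
K_a = lim_{s→0} s^2·G(s) = 24·13 / (19) = 312/19.
r(t) = 3t^2 gives R(s) = 6/s^3.
e_ss = 6/K_a = 6/(312/19) = 19/52.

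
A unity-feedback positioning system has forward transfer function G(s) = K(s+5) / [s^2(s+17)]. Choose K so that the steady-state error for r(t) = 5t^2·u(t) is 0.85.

The open loop has two poles at the origin → type 2 system.
K_a = lim_{s→0} s^2·G(s) = K·5 / (17) = (5/17)·K.
e_ss = 10/K_a = 0.85 ⇒ K_a = 200/17 ⇒ K = (200/17)/(5/17) = 40.

40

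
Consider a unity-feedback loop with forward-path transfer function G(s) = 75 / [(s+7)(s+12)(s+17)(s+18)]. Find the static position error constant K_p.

25/8568

The open loop has no poles at the origin → type 0 system.
K_p = lim_{s→0} G(s) = 75 / (7·12·17·18) = 25/8568.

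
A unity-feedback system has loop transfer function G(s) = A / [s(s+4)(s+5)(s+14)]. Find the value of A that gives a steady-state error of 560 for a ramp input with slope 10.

5

One free integrator in G(s): this is a type 1 system.
K_v = lim_{s→0} s·G(s) = A / (4·5·14) = (1/280)·A.
e_ss = 10/K_v = 560 ⇒ K_v = 1/56 ⇒ A = (1/56)/(1/280) = 5.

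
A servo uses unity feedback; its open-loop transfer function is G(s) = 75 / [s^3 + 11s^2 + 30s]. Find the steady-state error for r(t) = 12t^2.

Lowest-order denominator term is 30s, so the open loop has 1 pole at the origin → type 1 system.
K_a = lim_{s→0} s^2·G(s) = 0; the steady-state error to this parabolic input grows without bound.

infinity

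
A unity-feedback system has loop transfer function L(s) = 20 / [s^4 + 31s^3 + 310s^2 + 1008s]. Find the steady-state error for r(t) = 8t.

The denominator has no term below 1008s — 1 pole at s=0, type 1.
K_v = lim_{s→0} s·L(s) = 20 / 1008 = 5/252.
e_ss = 8/K_v = 8/(5/252) = 403.2.

403.2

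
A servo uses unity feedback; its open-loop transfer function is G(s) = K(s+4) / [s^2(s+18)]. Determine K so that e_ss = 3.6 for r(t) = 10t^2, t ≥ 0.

Two free integrators in G(s): this is a type 2 system.
K_a = lim_{s→0} s^2·G(s) = K·4 / (18) = (2/9)·K.
e_ss = 20/K_a = 3.6 ⇒ K_a = 50/9 ⇒ K = (50/9)/(2/9) = 25.

25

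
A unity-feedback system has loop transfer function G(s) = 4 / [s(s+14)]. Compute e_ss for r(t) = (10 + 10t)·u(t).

35

One free integrator in G(s): this is a type 1 system. By superposition:
  • 10: tracked with zero error.
  • 10t: e_ss = 10/K_v with K_v=2/7 → 35.
Total e_ss = 35.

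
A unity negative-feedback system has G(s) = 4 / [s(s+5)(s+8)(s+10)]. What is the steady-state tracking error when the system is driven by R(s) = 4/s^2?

400

The open loop has one pole at the origin → type 1 system.
K_v = lim_{s→0} s·G(s) = 4 / (5·8·10) = 0.01.
e_ss = 4/K_v = 4/0.01 = 400.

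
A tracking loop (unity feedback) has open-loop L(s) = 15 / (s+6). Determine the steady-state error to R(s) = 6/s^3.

L(s) has no factors of s in the denominator, so the system is type 0.
K_a = lim_{s→0} s^2·L(s) = 0; the steady-state error to this parabolic input grows without bound.

infinity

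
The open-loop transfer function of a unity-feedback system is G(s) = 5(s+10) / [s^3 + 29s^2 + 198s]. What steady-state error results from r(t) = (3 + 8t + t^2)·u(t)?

Lowest-order denominator term is 198s, so the open loop has 1 pole at the origin → type 1 system. Taking each input component in turn:
  • 3: tracked with zero error.
  • 8t: e_ss = 8/K_v with K_v=25/99 → 31.68.
  • t^2: a type-1 system cannot track it, e_ss → ∞.
The unbounded component dominates.

infinity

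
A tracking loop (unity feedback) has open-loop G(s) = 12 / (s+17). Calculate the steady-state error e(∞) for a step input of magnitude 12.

204/29

System type = 0 (no poles at s=0).
K_p = lim_{s→0} G(s) = 12 / (17) = 12/17.
e_ss = 12/(1 + K_p) = 12/(29/17) = 204/29.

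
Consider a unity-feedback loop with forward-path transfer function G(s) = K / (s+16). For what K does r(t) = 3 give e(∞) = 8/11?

50

G(s) has no factors of s in the denominator, so the system is type 0.
K_p = lim_{s→0} G(s) = K / (16) = 0.0625·K.
e_ss = 3/(1 + K_p) = 8/11 ⇒ 1 + 0.0625·K = 4.125 ⇒ K = 50.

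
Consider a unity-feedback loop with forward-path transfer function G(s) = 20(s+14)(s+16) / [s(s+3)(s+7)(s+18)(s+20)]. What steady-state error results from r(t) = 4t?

The open loop has one pole at the origin → type 1 system.
K_v = lim_{s→0} s·G(s) = 20·14·16 / (3·7·18·20) = 16/27.
e_ss = 4/K_v = 4/(16/27) = 6.75.

6.75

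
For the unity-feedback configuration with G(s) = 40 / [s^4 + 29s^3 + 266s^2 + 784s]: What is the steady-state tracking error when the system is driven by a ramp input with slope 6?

The denominator has no term below 784s — 1 pole at s=0, type 1.
K_v = lim_{s→0} s·G(s) = 40 / 784 = 5/98.
e_ss = 6/K_v = 6/(5/98) = 117.6.

117.6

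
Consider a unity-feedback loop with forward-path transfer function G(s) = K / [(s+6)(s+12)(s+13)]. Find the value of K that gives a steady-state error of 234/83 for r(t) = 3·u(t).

The open loop has no poles at the origin → type 0 system.
K_p = lim_{s→0} G(s) = K / (6·12·13) = (1/936)·K.
e_ss = 3/(1 + K_p) = 234/83 ⇒ 1 + (1/936)·K = 83/78 ⇒ K = 60.

60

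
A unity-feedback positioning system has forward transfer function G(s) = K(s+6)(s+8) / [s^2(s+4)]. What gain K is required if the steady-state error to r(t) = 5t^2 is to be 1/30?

25

System type = 2 (two poles at s=0).
K_a = lim_{s→0} s^2·G(s) = K·6·8 / (4) = 12·K.
e_ss = 10/K_a = 1/30 ⇒ K_a = 300 ⇒ K = 300/12 = 25.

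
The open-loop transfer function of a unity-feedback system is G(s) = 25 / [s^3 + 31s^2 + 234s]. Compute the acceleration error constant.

0

Lowest-order denominator term is 234s, so the open loop has 1 pole at the origin → type 1 system.
K_a = lim_{s→0} s^2·G(s) = 0 (the extra factor of s kills the finite limit).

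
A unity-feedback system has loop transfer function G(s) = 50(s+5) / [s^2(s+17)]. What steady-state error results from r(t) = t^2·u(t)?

0.136

G(s) has two factors of s in the denominator, so the system is type 2.
K_a = lim_{s→0} s^2·G(s) = 50·5 / (17) = 250/17.
r(t) = t^2 gives R(s) = 2/s^3.
e_ss = 2/K_a = 2/(250/17) = 0.136.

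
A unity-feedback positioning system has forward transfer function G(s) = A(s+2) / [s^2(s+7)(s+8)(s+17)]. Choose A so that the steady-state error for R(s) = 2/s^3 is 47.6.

20

G(s) has two factors of s in the denominator, so the system is type 2.
K_a = lim_{s→0} s^2·G(s) = A·2 / (7·8·17) = (1/476)·A.
e_ss = 2/K_a = 47.6 ⇒ K_a = 5/119 ⇒ A = (5/119)/(1/476) = 20.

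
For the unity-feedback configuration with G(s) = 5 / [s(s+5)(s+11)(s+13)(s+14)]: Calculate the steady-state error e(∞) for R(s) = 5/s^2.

10010

One free integrator in G(s): this is a type 1 system.
K_v = lim_{s→0} s·G(s) = 5 / (5·11·13·14) = 1/2002.
e_ss = 5/K_v = 5/(1/2002) = 10010.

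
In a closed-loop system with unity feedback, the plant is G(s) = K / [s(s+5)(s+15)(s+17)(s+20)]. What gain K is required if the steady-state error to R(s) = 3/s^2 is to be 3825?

System type = 1 (one pole at s=0).
K_v = lim_{s→0} s·G(s) = K / (5·15·17·20) = (1/25500)·K.
e_ss = 3/K_v = 3825 ⇒ K_v = 1/1275 ⇒ K = (1/1275)/(1/25500) = 20.

20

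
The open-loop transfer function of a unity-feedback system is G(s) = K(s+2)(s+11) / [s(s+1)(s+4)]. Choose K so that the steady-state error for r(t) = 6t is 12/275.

25

G(s) has one factor of s in the denominator, so the system is type 1.
K_v = lim_{s→0} s·G(s) = K·2·11 / (1·4) = 5.5·K.
e_ss = 6/K_v = 12/275 ⇒ K_v = 137.5 ⇒ K = 137.5/5.5 = 25.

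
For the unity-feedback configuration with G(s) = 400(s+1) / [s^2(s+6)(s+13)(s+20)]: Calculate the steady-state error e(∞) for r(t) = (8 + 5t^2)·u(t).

System type = 2 (two poles at s=0). Taking each input component in turn:
  • 8: tracked with zero error.
  • 5t^2: e_ss = 10/K_a with K_a=10/39 → 39.
Total e_ss = 39.

39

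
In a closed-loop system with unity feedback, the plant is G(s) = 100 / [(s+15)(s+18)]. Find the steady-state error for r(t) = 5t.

infinity

System type = 0 (no poles at s=0).
For a type-0 system K_v = 0, so e_ss to a ramp input is unbounded.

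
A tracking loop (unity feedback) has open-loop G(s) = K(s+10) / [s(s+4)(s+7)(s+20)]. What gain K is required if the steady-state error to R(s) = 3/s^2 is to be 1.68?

100

The open loop has one pole at the origin → type 1 system.
K_v = lim_{s→0} s·G(s) = K·10 / (4·7·20) = (1/56)·K.
e_ss = 3/K_v = 1.68 ⇒ K_v = 25/14 ⇒ K = (25/14)/(1/56) = 100.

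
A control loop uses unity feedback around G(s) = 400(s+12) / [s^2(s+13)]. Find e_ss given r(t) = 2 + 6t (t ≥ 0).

Two free integrators in G(s): this is a type 2 system. Treating each term separately:
  • 2: tracked with zero error.
  • 6t: tracked with zero error.
Total e_ss = 0.

0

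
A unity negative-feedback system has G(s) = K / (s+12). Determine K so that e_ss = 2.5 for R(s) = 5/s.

G(s) has no factors of s in the denominator, so the system is type 0.
K_p = lim_{s→0} G(s) = K / (12) = (1/12)·K.
e_ss = 5/(1 + K_p) = 2.5 ⇒ 1 + (1/12)·K = 2 ⇒ K = 12.

12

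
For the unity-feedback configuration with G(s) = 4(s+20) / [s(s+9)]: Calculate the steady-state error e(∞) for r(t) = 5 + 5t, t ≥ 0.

One free integrator in G(s): this is a type 1 system. By superposition:
  • 5: tracked with zero error.
  • 5t: e_ss = 5/K_v with K_v=80/9 → 0.5625.
Total e_ss = 0.5625.

0.5625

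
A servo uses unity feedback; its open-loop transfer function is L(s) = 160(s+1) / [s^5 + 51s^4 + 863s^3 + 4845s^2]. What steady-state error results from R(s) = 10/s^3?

Factoring s^2 from the denominator leaves a polynomial with constant term 4845, so the system is type 2.
K_a = lim_{s→0} s^2·L(s) = 160·1 / 4845 = 32/969.
r(t) = 5t^2 gives R(s) = 10/s^3.
e_ss = 10/K_a = 10/(32/969) = 302.8125.

302.8125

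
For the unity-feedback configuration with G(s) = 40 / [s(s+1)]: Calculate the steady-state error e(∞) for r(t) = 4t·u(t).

0.1

G(s) has one factor of s in the denominator, so the system is type 1.
K_v = lim_{s→0} s·G(s) = 40 / (1) = 40.
e_ss = 4/K_v = 4/40 = 0.1.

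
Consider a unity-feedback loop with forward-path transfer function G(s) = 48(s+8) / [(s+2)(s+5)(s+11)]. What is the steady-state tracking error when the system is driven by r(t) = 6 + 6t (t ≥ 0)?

System type = 0 (no poles at s=0). By superposition:
  • 6: e_ss = 6/(1+K_p) with K_p=192/55 → 330/247.
  • 6t: a type-0 system cannot track it, e_ss → ∞.
The unbounded component dominates.

infinity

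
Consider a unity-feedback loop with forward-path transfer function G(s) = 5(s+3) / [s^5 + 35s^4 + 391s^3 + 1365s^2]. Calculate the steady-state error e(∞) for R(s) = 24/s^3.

2184

Factoring s^2 from the denominator leaves a polynomial with constant term 1365, so the system is type 2.
K_a = lim_{s→0} s^2·G(s) = 5·3 / 1365 = 1/91.
r(t) = 12t^2 gives R(s) = 24/s^3.
e_ss = 24/K_a = 24/(1/91) = 2184.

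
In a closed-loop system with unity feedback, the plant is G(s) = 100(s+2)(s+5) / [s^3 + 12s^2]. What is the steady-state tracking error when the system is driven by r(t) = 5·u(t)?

0

The denominator has no term below 12s^2 — 2 poles at s=0, type 2.
A type-2 system has K_p = ∞, so it tracks a step input with zero steady-state error.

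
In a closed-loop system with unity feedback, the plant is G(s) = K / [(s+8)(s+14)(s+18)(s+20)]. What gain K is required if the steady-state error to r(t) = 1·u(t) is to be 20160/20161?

2

System type = 0 (no poles at s=0).
K_p = lim_{s→0} G(s) = K / (8·14·18·20) = (1/40320)·K.
e_ss = 1/(1 + K_p) = 20160/20161 ⇒ 1 + (1/40320)·K = 20161/20160 ⇒ K = 2.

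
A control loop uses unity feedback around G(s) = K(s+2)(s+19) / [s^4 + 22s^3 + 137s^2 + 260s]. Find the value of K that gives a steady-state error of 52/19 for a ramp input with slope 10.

25

Factoring s from the denominator leaves a polynomial with constant term 260, so the system is type 1.
K_v = lim_{s→0} s·G(s) = K·2·19 / 260 = (19/130)·K.
e_ss = 10/K_v = 52/19 ⇒ K_v = 95/26 ⇒ K = (95/26)/(19/130) = 25.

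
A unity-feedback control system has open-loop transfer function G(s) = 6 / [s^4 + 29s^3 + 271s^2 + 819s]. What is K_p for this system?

infinity

K_p = lim_{s→0} G(s); with 1 pole at the origin the limit diverges, so K_p = ∞.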